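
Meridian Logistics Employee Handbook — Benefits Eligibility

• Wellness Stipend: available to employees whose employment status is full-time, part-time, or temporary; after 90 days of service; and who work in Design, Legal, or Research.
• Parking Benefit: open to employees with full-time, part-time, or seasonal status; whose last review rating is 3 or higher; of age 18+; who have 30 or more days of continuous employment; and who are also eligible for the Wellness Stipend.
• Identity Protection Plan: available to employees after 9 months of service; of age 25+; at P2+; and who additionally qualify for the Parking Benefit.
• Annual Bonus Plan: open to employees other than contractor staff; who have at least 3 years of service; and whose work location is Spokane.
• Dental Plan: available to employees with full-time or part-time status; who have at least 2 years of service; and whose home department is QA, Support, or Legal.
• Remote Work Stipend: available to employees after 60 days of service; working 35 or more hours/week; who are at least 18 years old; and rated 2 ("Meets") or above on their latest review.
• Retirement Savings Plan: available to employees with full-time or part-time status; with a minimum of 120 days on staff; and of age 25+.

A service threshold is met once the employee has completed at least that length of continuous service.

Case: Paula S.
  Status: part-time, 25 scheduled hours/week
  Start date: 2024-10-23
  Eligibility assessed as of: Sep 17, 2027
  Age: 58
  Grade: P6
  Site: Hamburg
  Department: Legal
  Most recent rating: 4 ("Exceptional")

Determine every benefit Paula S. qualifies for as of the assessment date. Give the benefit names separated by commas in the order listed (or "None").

Service from 2024-10-23 to Sep 17, 2027: 1059 days.
Wellness Stipend — status part-time ✓; service 1059 days ≥ 90 days ✓; dept Legal ✓ → eligible.
Parking Benefit — status part-time ✓; rating 4 ≥ 3 ✓; age 58 ≥ 18 ✓; service 1059 days ≥ 30 days ✓; eligible for Wellness Stipend ✓ → eligible.
Identity Protection Plan — service 1059 days ≥ 9 months (≈270 days) ✓; age 58 ≥ 25 ✓; grade P6 ≥ P2 ✓; eligible for Parking Benefit ✓ → eligible.
Annual Bonus Plan — status part-time ✓ (not excluded); service 1059 days < 3 years (≈1095 days) ✗ → not eligible.
Dental Plan — status part-time ✓; service 1059 days ≥ 2 years (≈730 days) ✓; dept Legal ✓ → eligible.
Remote Work Stipend — service 1059 days ≥ 60 days ✓; 25 hrs/wk < 35 ✗ → not eligible.
Retirement Savings Plan — status part-time ✓; service 1059 days ≥ 120 days ✓; age 58 ≥ 25 ✓ → eligible.

Wellness Stipend, Parking Benefit, Identity Protection Plan, Dental Plan, Retirement Savings Plan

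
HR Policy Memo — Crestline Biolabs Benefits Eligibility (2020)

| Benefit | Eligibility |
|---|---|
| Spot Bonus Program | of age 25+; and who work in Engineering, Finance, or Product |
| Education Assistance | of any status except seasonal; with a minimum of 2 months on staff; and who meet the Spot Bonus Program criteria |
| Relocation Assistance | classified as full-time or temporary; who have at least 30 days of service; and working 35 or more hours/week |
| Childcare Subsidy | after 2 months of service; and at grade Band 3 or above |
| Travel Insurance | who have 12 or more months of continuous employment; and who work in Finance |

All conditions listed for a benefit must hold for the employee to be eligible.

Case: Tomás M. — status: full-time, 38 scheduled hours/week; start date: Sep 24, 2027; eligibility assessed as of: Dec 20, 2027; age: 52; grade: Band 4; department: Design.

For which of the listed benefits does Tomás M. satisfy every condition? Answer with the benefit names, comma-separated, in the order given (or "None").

Service from Sep 24, 2027 to Dec 20, 2027: 87 days.
Spot Bonus Program — age 52 ≥ 25 ✓; dept Design ✗ → not eligible.
Education Assistance — status full-time ✓ (not excluded); service 87 days ≥ 2 months (≈60 days) ✓; not eligible for Spot Bonus Program ✗ → not eligible.
Relocation Assistance — status full-time ✓; service 87 days ≥ 30 days ✓; 38 hrs/wk ≥ 35 ✓ → eligible.
Childcare Subsidy — service 87 days ≥ 2 months (≈60 days) ✓; grade Band 4 ≥ Band 3 ✓ → eligible.
Travel Insurance — service 87 days < 12 months (≈360 days) ✗ → not eligible.

Relocation Assistance, Childcare Subsidy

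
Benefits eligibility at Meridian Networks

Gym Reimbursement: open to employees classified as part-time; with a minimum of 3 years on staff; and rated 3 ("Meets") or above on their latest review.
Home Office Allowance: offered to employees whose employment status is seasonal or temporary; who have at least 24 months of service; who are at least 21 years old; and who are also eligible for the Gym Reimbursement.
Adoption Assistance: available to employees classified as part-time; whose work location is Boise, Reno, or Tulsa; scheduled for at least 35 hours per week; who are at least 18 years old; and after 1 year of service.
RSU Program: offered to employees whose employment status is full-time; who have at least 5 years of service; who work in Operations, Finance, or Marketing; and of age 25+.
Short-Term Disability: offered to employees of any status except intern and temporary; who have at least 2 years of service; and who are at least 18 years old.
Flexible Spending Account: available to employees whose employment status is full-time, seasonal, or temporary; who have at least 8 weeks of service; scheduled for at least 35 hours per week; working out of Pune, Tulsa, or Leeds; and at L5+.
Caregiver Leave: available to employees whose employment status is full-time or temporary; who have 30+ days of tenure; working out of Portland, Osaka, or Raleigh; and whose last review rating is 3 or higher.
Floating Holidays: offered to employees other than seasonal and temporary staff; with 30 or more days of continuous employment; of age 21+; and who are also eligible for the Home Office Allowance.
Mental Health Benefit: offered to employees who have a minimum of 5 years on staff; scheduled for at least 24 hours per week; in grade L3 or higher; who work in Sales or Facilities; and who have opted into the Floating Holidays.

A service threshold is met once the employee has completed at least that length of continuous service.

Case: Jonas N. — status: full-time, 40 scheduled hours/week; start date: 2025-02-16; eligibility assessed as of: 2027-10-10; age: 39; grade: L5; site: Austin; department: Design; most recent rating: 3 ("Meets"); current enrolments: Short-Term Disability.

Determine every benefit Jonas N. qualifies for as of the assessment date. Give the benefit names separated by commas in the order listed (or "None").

Short-Term Disability

Service from 2025-02-16 to 2027-10-10: 966 days.
Gym Reimbursement — status full-time ✗ (requires part-time) → not eligible.
Home Office Allowance — status full-time ✗ (requires seasonal or temporary) → not eligible.
Adoption Assistance — status full-time ✗ (requires part-time) → not eligible.
RSU Program — status full-time ✓; service 966 days < 5 years (≈1825 days) ✗ → not eligible.
Short-Term Disability — status full-time ✓ (not excluded); service 966 days ≥ 2 years (≈730 days) ✓; age 39 ≥ 18 ✓ → eligible.
Flexible Spending Account — status full-time ✓; service 966 days ≥ 8 weeks (≈56 days) ✓; 40 hrs/wk ≥ 35 ✓; site Austin ✗ (not Pune, Tulsa, or Leeds) → not eligible.
Caregiver Leave — status full-time ✓; service 966 days ≥ 30 days ✓; site Austin ✗ (not Portland, Osaka, or Raleigh) → not eligible.
Floating Holidays — status full-time ✓ (not excluded); service 966 days ≥ 30 days ✓; age 39 ≥ 21 ✓; not eligible for Home Office Allowance ✗ → not eligible.
Mental Health Benefit — service 966 days < 5 years (≈1825 days) ✗ → not eligible.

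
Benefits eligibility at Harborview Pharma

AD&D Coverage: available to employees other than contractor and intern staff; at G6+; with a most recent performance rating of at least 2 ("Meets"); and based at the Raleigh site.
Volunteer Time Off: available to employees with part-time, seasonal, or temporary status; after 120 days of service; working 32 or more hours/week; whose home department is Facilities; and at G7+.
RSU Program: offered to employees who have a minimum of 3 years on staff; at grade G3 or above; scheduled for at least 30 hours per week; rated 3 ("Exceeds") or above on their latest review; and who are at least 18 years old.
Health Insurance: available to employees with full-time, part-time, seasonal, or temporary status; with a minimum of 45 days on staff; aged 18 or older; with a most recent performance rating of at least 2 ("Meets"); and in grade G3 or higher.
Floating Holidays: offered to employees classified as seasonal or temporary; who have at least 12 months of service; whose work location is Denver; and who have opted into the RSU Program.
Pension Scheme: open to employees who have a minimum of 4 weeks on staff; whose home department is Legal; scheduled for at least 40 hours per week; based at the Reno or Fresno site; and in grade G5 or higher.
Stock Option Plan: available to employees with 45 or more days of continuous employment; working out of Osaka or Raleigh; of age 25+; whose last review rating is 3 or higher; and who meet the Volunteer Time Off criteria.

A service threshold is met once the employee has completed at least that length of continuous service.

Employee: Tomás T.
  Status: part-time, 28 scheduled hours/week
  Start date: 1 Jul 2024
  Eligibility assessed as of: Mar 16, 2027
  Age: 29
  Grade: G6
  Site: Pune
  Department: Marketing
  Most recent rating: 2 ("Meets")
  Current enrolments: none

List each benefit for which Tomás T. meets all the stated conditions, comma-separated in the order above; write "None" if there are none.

Service from 1 Jul 2024 to Mar 16, 2027: 988 days.
AD&D Coverage — status part-time ✓ (not excluded); grade G6 ≥ G6 ✓; rating 2 ≥ 2 ✓; site Pune ✗ (not Raleigh) → not eligible.
Volunteer Time Off — status part-time ✓; service 988 days ≥ 120 days ✓; 28 hrs/wk < 32 ✗ → not eligible.
RSU Program — service 988 days < 3 years (≈1095 days) ✗ → not eligible.
Health Insurance — status part-time ✓; service 988 days ≥ 45 days ✓; age 29 ≥ 18 ✓; rating 2 ≥ 2 ✓; grade G6 ≥ G3 ✓ → eligible.
Floating Holidays — status part-time ✗ (requires seasonal or temporary) → not eligible.
Pension Scheme — service 988 days ≥ 4 weeks (≈28 days) ✓; dept Marketing ✗ → not eligible.
Stock Option Plan — service 988 days ≥ 45 days ✓; site Pune ✗ (not Osaka or Raleigh) → not eligible.

Health Insurance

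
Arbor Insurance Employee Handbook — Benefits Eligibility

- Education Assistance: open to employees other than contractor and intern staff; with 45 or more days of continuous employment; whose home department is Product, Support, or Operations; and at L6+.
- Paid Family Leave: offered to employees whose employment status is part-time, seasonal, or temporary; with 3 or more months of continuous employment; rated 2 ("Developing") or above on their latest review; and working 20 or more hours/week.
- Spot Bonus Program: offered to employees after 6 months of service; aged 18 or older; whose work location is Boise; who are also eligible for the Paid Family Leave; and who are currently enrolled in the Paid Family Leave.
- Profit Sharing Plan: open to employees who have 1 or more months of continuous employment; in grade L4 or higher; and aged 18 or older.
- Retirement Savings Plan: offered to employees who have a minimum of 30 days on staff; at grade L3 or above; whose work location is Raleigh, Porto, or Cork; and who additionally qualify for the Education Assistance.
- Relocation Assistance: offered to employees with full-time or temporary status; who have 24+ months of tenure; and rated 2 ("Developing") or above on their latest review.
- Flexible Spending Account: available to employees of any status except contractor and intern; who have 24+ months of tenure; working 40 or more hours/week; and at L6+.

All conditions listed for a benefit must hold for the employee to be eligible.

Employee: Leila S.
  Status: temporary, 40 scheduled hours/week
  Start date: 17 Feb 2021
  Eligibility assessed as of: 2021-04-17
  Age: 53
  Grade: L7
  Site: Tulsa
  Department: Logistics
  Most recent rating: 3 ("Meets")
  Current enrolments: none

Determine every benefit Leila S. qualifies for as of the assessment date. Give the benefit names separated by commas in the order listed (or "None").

Service from 17 Feb 2021 to 2021-04-17: 59 days.
Education Assistance — status temporary ✓ (not excluded); service 59 days ≥ 45 days ✓; dept Logistics ✗ → not eligible.
Paid Family Leave — status temporary ✓; service 59 days < 3 months (≈90 days) ✗ → not eligible.
Spot Bonus Program — service 59 days < 6 months (≈180 days) ✗ → not eligible.
Profit Sharing Plan — service 59 days ≥ 1 month (≈30 days) ✓; grade L7 ≥ L4 ✓; age 53 ≥ 18 ✓ → eligible.
Retirement Savings Plan — service 59 days ≥ 30 days ✓; grade L7 ≥ L3 ✓; site Tulsa ✗ (not Raleigh, Porto, or Cork) → not eligible.
Relocation Assistance — status temporary ✓; service 59 days < 24 months (≈720 days) ✗ → not eligible.
Flexible Spending Account — status temporary ✓ (not excluded); service 59 days < 24 months (≈720 days) ✗ → not eligible.

Profit Sharing Plan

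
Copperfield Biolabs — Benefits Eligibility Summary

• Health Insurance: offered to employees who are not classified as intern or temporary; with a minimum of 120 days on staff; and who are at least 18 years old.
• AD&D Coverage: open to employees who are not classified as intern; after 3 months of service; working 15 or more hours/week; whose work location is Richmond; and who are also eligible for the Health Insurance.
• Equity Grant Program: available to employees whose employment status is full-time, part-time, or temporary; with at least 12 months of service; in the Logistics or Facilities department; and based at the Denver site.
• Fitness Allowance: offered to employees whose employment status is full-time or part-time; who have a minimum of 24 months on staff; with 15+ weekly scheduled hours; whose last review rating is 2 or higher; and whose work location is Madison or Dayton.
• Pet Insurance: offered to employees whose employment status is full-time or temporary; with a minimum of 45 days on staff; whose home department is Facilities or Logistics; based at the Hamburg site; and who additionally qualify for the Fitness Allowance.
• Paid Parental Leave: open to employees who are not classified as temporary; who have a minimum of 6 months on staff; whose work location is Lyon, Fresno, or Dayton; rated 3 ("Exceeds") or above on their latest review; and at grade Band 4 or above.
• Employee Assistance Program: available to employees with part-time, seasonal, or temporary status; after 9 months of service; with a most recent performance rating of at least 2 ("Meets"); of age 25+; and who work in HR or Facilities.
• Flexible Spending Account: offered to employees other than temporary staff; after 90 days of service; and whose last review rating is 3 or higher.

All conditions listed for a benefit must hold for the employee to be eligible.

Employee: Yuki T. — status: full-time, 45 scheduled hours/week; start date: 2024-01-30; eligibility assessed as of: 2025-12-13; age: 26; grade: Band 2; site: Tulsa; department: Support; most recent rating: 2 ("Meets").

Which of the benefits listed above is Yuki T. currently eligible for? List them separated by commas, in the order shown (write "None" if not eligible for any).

Health Insurance

Service from 2024-01-30 to 2025-12-13: 683 days.
Health Insurance — status full-time ✓ (not excluded); service 683 days ≥ 120 days ✓; age 26 ≥ 18 ✓ → eligible.
AD&D Coverage — status full-time ✓ (not excluded); service 683 days ≥ 3 months (≈90 days) ✓; 45 hrs/wk ≥ 15 ✓; site Tulsa ✗ (not Richmond) → not eligible.
Equity Grant Program — status full-time ✓; service 683 days ≥ 12 months (≈360 days) ✓; dept Support ✗ → not eligible.
Fitness Allowance — status full-time ✓; service 683 days < 24 months (≈720 days) ✗ → not eligible.
Pet Insurance — status full-time ✓; service 683 days ≥ 45 days ✓; dept Support ✗ → not eligible.
Paid Parental Leave — status full-time ✓ (not excluded); service 683 days ≥ 6 months (≈180 days) ✓; site Tulsa ✗ (not Lyon, Fresno, or Dayton) → not eligible.
Employee Assistance Program — status full-time ✗ (requires part-time, seasonal, or temporary) → not eligible.
Flexible Spending Account — status full-time ✓ (not excluded); service 683 days ≥ 90 days ✓; rating 2 < 3 ✗ → not eligible.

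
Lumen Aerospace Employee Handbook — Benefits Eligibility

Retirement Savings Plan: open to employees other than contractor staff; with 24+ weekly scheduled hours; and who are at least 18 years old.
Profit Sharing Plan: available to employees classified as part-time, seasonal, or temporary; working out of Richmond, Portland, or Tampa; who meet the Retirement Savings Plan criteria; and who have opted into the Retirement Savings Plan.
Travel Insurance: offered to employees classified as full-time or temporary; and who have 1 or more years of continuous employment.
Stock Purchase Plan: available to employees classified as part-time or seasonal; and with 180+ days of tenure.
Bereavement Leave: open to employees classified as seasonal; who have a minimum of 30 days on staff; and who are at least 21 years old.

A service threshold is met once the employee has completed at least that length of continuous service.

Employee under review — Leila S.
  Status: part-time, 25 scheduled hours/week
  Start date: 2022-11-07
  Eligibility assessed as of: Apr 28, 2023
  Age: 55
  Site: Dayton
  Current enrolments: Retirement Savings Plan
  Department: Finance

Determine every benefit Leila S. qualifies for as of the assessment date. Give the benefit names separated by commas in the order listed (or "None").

Retirement Savings Plan

Service from 2022-11-07 to Apr 28, 2023: 172 days.
Retirement Savings Plan — status part-time ✓ (not excluded); 25 hrs/wk ≥ 24 ✓; age 55 ≥ 18 ✓ → eligible.
Profit Sharing Plan — status part-time ✓; site Dayton ✗ (not Richmond, Portland, or Tampa) → not eligible.
Travel Insurance — status part-time ✗ (requires full-time or temporary) → not eligible.
Stock Purchase Plan — status part-time ✓; service 172 days < 180 days ✗ → not eligible.
Bereavement Leave — status part-time ✗ (requires seasonal) → not eligible.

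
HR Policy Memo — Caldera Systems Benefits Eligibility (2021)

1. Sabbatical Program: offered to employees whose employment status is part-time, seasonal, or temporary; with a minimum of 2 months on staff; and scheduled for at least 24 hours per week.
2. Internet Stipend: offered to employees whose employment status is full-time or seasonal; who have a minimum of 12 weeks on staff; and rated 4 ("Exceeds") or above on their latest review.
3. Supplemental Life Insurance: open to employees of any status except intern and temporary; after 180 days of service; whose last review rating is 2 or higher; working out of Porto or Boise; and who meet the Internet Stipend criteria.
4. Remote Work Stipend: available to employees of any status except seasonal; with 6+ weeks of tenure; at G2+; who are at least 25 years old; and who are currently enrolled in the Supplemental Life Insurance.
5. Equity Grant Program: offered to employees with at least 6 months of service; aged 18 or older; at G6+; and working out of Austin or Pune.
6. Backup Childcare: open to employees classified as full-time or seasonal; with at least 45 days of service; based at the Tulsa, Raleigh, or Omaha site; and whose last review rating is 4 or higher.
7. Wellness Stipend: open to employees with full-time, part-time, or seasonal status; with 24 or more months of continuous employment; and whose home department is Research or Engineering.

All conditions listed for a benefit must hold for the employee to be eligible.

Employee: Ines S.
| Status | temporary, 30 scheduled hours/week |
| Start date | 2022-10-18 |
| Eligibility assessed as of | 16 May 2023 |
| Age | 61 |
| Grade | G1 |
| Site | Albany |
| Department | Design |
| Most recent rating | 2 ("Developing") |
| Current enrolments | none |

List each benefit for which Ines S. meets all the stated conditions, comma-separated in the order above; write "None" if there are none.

Service from 2022-10-18 to 16 May 2023: 210 days.
Sabbatical Program — status temporary ✓; service 210 days ≥ 2 months (≈60 days) ✓; 30 hrs/wk ≥ 24 ✓ → eligible.
Internet Stipend — status temporary ✗ (requires full-time or seasonal) → not eligible.
Supplemental Life Insurance — status temporary ✗ (excluded) → not eligible.
Remote Work Stipend — status temporary ✓ (not excluded); service 210 days ≥ 6 weeks (≈42 days) ✓; grade G1 < G2 ✗ → not eligible.
Equity Grant Program — service 210 days ≥ 6 months (≈180 days) ✓; age 61 ≥ 18 ✓; grade G1 < G6 ✗ → not eligible.
Backup Childcare — status temporary ✗ (requires full-time or seasonal) → not eligible.
Wellness Stipend — status temporary ✗ (requires full-time, part-time, or seasonal) → not eligible.

Sabbatical Program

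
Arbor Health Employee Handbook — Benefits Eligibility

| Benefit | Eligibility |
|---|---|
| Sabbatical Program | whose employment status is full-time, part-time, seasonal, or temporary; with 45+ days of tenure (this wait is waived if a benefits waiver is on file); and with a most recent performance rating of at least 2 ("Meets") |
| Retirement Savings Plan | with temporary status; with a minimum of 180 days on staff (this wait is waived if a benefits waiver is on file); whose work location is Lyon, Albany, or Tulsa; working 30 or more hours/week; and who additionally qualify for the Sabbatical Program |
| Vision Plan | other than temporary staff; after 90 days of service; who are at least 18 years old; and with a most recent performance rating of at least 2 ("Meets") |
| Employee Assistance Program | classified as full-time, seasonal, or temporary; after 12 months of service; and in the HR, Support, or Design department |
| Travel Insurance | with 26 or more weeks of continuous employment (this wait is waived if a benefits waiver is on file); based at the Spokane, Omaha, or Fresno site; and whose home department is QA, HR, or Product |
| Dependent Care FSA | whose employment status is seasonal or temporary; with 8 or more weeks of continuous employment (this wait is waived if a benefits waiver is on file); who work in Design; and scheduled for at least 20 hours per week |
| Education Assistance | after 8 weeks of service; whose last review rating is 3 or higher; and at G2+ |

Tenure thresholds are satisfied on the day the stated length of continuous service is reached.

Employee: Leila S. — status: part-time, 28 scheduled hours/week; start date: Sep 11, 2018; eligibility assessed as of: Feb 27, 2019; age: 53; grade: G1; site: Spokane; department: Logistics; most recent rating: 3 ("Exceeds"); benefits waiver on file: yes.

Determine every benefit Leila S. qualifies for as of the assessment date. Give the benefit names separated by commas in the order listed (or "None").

Service from Sep 11, 2018 to Feb 27, 2019: 169 days.
Sabbatical Program — status part-time ✓; benefits waiver on file ✓; rating 3 ≥ 2 ✓ → eligible.
Retirement Savings Plan — status part-time ✗ (requires temporary) → not eligible.
Vision Plan — status part-time ✓ (not excluded); service 169 days ≥ 90 days ✓; age 53 ≥ 18 ✓; rating 3 ≥ 2 ✓ → eligible.
Employee Assistance Program — status part-time ✗ (requires full-time, seasonal, or temporary) → not eligible.
Travel Insurance — benefits waiver on file ✓; site Spokane ✓; dept Logistics ✗ → not eligible.
Dependent Care FSA — status part-time ✗ (requires seasonal or temporary) → not eligible.
Education Assistance — service 169 days ≥ 8 weeks (≈56 days) ✓; rating 3 ≥ 3 ✓; grade G1 < G2 ✗ → not eligible.

Sabbatical Program, Vision Plan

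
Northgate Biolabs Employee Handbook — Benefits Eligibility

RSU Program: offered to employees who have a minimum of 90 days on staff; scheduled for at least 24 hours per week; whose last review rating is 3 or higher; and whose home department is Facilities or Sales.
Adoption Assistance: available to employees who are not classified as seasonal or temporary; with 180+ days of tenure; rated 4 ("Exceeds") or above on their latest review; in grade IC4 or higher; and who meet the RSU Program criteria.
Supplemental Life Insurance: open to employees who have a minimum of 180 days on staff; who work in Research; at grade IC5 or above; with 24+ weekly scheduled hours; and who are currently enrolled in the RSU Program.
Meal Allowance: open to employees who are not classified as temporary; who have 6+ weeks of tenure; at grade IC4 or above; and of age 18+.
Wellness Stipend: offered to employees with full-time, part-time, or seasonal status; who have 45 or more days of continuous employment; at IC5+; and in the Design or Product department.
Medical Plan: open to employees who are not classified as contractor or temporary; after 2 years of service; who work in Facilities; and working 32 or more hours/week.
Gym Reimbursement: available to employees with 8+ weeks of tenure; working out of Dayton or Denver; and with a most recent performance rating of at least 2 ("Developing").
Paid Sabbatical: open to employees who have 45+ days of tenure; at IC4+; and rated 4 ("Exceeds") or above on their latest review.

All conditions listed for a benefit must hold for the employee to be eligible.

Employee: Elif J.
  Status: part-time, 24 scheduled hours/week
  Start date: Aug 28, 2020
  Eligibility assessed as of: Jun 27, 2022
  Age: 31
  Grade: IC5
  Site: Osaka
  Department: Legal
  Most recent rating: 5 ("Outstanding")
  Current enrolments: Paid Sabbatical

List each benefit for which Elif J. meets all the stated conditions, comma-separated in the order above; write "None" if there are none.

Meal Allowance, Paid Sabbatical

Service from Aug 28, 2020 to Jun 27, 2022: 668 days.
RSU Program — service 668 days ≥ 90 days ✓; 24 hrs/wk ≥ 24 ✓; rating 5 ≥ 3 ✓; dept Legal ✗ → not eligible.
Adoption Assistance — status part-time ✓ (not excluded); service 668 days ≥ 180 days ✓; rating 5 ≥ 4 ✓; grade IC5 ≥ IC4 ✓; not eligible for RSU Program ✗ → not eligible.
Supplemental Life Insurance — service 668 days ≥ 180 days ✓; dept Legal ✗ → not eligible.
Meal Allowance — status part-time ✓ (not excluded); service 668 days ≥ 6 weeks (≈42 days) ✓; grade IC5 ≥ IC4 ✓; age 31 ≥ 18 ✓ → eligible.
Wellness Stipend — status part-time ✓; service 668 days ≥ 45 days ✓; grade IC5 ≥ IC5 ✓; dept Legal ✗ → not eligible.
Medical Plan — status part-time ✓ (not excluded); service 668 days < 2 years (≈730 days) ✗ → not eligible.
Gym Reimbursement — service 668 days ≥ 8 weeks (≈56 days) ✓; site Osaka ✗ (not Dayton or Denver) → not eligible.
Paid Sabbatical — service 668 days ≥ 45 days ✓; grade IC5 ≥ IC4 ✓; rating 5 ≥ 4 ✓ → eligible.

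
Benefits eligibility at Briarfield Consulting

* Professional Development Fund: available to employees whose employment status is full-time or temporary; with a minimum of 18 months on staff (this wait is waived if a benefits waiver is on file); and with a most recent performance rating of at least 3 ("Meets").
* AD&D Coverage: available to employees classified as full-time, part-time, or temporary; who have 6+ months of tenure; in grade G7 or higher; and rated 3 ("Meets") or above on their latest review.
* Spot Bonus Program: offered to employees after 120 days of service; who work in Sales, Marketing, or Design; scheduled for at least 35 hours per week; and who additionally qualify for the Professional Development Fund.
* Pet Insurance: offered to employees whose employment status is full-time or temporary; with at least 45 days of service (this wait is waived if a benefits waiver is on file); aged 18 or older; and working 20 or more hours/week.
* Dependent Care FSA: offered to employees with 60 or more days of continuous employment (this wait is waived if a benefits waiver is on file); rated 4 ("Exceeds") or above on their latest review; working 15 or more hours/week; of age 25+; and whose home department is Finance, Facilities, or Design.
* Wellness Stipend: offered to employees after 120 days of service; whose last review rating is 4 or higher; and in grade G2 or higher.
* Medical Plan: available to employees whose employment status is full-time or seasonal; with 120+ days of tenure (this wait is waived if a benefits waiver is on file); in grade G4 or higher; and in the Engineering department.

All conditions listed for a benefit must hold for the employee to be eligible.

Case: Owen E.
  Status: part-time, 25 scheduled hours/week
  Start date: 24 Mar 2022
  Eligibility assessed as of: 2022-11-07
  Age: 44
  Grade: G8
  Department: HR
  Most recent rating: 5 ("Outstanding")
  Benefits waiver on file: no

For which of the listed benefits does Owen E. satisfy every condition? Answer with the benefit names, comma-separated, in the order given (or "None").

Service from 24 Mar 2022 to 2022-11-07: 228 days.
Professional Development Fund — status part-time ✗ (requires full-time or temporary) → not eligible.
AD&D Coverage — status part-time ✓; service 228 days ≥ 6 months (≈180 days) ✓; grade G8 ≥ G7 ✓; rating 5 ≥ 3 ✓ → eligible.
Spot Bonus Program — service 228 days ≥ 120 days ✓; dept HR ✗ → not eligible.
Pet Insurance — status part-time ✗ (requires full-time or temporary) → not eligible.
Dependent Care FSA — no waiver, service 228 days ≥ 60 days ✓; rating 5 ≥ 4 ✓; 25 hrs/wk ≥ 15 ✓; age 44 ≥ 25 ✓; dept HR ✗ → not eligible.
Wellness Stipend — service 228 days ≥ 120 days ✓; rating 5 ≥ 4 ✓; grade G8 ≥ G2 ✓ → eligible.
Medical Plan — status part-time ✗ (requires full-time or seasonal) → not eligible.

AD&D Coverage, Wellness Stipend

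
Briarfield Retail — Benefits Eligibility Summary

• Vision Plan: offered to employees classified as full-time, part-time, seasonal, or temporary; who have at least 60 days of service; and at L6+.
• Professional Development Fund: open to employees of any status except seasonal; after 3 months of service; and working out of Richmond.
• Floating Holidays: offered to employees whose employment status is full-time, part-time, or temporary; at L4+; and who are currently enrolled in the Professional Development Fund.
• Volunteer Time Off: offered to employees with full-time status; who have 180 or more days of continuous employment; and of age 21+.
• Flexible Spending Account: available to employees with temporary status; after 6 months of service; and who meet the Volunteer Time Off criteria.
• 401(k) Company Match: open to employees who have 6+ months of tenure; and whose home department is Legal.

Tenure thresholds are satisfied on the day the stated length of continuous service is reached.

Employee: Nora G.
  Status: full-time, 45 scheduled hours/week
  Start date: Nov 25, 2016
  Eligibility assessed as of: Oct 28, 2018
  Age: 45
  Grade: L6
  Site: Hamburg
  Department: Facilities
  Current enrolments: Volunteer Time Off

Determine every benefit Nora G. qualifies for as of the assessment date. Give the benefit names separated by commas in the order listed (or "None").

Vision Plan, Volunteer Time Off

Service from Nov 25, 2016 to Oct 28, 2018: 702 days.
Vision Plan — status full-time ✓; service 702 days ≥ 60 days ✓; grade L6 ≥ L6 ✓ → eligible.
Professional Development Fund — status full-time ✓ (not excluded); service 702 days ≥ 3 months (≈90 days) ✓; site Hamburg ✗ (not Richmond) → not eligible.
Floating Holidays — status full-time ✓; grade L6 ≥ L4 ✓; not enrolled in Professional Development Fund ✗ → not eligible.
Volunteer Time Off — status full-time ✓; service 702 days ≥ 180 days ✓; age 45 ≥ 21 ✓ → eligible.
Flexible Spending Account — status full-time ✗ (requires temporary) → not eligible.
401(k) Company Match — service 702 days ≥ 6 months (≈180 days) ✓; dept Facilities ✗ → not eligible.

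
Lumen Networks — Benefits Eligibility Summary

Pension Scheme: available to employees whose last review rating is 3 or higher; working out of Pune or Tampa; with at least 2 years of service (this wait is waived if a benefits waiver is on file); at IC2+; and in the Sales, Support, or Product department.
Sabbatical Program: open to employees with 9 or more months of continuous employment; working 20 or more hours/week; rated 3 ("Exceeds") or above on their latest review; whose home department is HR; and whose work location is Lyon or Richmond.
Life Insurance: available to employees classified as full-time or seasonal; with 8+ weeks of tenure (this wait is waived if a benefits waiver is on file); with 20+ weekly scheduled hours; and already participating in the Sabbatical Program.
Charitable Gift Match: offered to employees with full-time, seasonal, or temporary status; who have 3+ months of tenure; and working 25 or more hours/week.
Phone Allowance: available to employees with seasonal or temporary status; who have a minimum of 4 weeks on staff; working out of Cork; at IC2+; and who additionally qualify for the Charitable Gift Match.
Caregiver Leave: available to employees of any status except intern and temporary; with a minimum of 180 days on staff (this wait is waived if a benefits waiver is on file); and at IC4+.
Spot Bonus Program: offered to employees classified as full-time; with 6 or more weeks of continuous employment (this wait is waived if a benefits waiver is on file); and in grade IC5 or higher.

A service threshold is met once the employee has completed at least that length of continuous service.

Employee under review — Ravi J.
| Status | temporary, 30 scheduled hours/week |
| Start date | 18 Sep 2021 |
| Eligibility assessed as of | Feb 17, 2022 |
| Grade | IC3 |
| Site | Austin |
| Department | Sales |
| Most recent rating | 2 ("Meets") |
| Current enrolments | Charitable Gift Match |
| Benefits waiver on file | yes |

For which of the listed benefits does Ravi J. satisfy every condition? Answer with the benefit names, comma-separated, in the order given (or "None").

Service from 18 Sep 2021 to Feb 17, 2022: 152 days.
Pension Scheme — rating 2 < 3 ✗ → not eligible.
Sabbatical Program — service 152 days < 9 months (≈270 days) ✗ → not eligible.
Life Insurance — status temporary ✗ (requires full-time or seasonal) → not eligible.
Charitable Gift Match — status temporary ✓; service 152 days ≥ 3 months (≈90 days) ✓; 30 hrs/wk ≥ 25 ✓ → eligible.
Phone Allowance — status temporary ✓; service 152 days ≥ 4 weeks (≈28 days) ✓; site Austin ✗ (not Cork) → not eligible.
Caregiver Leave — status temporary ✗ (excluded) → not eligible.
Spot Bonus Program — status temporary ✗ (requires full-time) → not eligible.

Charitable Gift Match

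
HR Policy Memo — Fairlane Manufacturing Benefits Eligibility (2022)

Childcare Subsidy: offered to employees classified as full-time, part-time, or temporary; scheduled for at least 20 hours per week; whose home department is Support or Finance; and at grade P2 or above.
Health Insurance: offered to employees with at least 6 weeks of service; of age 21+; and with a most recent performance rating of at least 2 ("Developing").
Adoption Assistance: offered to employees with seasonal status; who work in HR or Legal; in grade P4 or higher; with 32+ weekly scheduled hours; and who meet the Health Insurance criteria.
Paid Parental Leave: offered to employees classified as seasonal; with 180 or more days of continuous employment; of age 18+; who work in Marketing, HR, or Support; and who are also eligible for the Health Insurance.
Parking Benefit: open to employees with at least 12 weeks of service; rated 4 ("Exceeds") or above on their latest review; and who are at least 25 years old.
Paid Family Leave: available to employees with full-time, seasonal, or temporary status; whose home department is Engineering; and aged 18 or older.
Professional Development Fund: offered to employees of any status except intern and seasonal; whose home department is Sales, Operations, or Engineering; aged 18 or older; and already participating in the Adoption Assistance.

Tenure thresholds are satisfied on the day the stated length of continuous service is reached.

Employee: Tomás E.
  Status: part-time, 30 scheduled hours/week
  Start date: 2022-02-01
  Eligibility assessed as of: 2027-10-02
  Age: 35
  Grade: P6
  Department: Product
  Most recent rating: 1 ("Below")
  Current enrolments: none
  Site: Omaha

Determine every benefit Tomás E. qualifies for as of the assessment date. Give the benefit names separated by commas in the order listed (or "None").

Service from 2022-02-01 to 2027-10-02: 2069 days.
Childcare Subsidy — status part-time ✓; 30 hrs/wk ≥ 20 ✓; dept Product ✗ → not eligible.
Health Insurance — service 2069 days ≥ 6 weeks (≈42 days) ✓; age 35 ≥ 21 ✓; rating 1 < 2 ✗ → not eligible.
Adoption Assistance — status part-time ✗ (requires seasonal) → not eligible.
Paid Parental Leave — status part-time ✗ (requires seasonal) → not eligible.
Parking Benefit — service 2069 days ≥ 12 weeks (≈84 days) ✓; rating 1 < 4 ✗ → not eligible.
Paid Family Leave — status part-time ✗ (requires full-time, seasonal, or temporary) → not eligible.
Professional Development Fund — status part-time ✓ (not excluded); dept Product ✗ → not eligible.

None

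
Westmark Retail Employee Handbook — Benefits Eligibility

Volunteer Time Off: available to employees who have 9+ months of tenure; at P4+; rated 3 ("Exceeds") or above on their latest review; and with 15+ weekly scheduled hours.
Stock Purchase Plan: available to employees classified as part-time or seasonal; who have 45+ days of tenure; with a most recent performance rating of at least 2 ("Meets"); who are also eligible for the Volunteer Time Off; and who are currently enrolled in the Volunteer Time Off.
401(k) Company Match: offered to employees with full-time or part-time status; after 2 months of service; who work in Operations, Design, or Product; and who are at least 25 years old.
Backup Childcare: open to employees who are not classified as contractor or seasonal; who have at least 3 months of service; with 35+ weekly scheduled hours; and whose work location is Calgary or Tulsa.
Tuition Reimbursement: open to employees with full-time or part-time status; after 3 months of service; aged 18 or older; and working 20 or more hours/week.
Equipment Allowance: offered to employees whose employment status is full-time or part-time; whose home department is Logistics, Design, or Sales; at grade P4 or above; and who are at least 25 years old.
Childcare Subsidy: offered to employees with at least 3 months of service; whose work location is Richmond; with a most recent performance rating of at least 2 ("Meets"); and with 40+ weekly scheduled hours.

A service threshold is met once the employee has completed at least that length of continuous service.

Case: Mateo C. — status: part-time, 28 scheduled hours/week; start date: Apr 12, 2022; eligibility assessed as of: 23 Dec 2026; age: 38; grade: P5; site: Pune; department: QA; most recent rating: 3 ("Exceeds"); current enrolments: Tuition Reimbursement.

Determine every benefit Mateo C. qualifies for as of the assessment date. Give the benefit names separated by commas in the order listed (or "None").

Volunteer Time Off, Tuition Reimbursement

Service from Apr 12, 2022 to 23 Dec 2026: 1716 days.
Volunteer Time Off — service 1716 days ≥ 9 months (≈270 days) ✓; grade P5 ≥ P4 ✓; rating 3 ≥ 3 ✓; 28 hrs/wk ≥ 15 ✓ → eligible.
Stock Purchase Plan — status part-time ✓; service 1716 days ≥ 45 days ✓; rating 3 ≥ 2 ✓; eligible for Volunteer Time Off ✓; not enrolled in Volunteer Time Off ✗ → not eligible.
401(k) Company Match — status part-time ✓; service 1716 days ≥ 2 months (≈60 days) ✓; dept QA ✗ → not eligible.
Backup Childcare — status part-time ✓ (not excluded); service 1716 days ≥ 3 months (≈90 days) ✓; 28 hrs/wk < 35 ✗ → not eligible.
Tuition Reimbursement — status part-time ✓; service 1716 days ≥ 3 months (≈90 days) ✓; age 38 ≥ 18 ✓; 28 hrs/wk ≥ 20 ✓ → eligible.
Equipment Allowance — status part-time ✓; dept QA ✗ → not eligible.
Childcare Subsidy — service 1716 days ≥ 3 months (≈90 days) ✓; site Pune ✗ (not Richmond) → not eligible.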